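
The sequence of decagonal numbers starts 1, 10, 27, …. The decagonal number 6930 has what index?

Set n(4n−3) = 6930, giving 4n² − 3n − 6930 = 0.
So n = (3 + 333) / 8 = 336/8 = 42.
Check: 42·(4·42 − 3) = 6930. ✓

42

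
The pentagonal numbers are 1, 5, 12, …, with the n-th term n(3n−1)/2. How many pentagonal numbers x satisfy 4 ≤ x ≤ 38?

4

The n-th pentagonal number is n(3n−1)/2.
Smallest index with value ≥ 4: n = 2 (giving 5).
Largest index with value ≤ 38: n = 5 (giving 35).
Indices 2 through 5: 4 terms.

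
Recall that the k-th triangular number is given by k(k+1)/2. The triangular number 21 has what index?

6

Set n(n+1)/2 = 21, giving n² + n − 42 = 0.
The discriminant is 1 + 8·21 = 169, and √169 = 13.
So n = (-1 + 13) / 2 = 12/2 = 6.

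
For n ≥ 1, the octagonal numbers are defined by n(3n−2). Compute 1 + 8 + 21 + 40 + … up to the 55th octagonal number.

167860

Σ i(3i−2) = 3Σi² − 2Σi over i = 1..55.
Σi = 1540 and Σi² = 56980.
3·56980 − 2·1540 = 167860.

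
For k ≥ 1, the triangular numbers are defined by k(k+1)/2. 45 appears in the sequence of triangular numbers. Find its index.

9

Set n(n+1)/2 = 45, giving n² + n − 90 = 0.
So n = (-1 + 19) / 2 = 18/2 = 9.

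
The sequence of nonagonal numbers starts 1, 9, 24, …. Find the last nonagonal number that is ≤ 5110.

Solve n(7n−5)/2 ≤ 5110 for integer n.
n = 38 gives 4959 ≤ 5110, while n = 39 gives 5226 > 5110; so the answer is 4959.

4959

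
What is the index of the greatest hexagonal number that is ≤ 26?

3

Solve n(2n−1) ≤ 26 for integer n.
n = 3 gives 15 ≤ 26, while n = 4 gives 28 > 26; so the answer is index 3.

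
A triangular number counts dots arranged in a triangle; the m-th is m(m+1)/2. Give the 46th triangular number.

The 46th triangular number is n(n+1)/2 with n = 46.
46·47/2 = 2162/2 = 1081.

1081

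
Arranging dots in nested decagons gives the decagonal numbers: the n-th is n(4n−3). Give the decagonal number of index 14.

742

14·(4·14 − 3) = 14·53 = 742.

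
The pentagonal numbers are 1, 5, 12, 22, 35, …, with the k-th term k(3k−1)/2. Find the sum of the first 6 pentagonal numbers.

Σ i(3i−1)/2 = (3Σi² − Σi) / 2 over i = 1..6.
Σi = 21 and Σi² = 91.
(3·91 − 1·21) / 2 = 252/2 = 126.

126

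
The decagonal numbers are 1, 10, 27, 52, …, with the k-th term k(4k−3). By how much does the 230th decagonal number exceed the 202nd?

48300

230·(4·230 − 3) = 210910 and 202·(4·202 − 3) = 162610.
Difference: 210910 − 162610 = 48300.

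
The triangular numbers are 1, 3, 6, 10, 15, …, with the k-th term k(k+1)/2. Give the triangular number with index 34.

The 34th triangular number is n(n+1)/2 with n = 34.
34·35/2 = 1190/2 = 595.

595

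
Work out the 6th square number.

36

The 6th square number is n² with n = 6.
6² = 36.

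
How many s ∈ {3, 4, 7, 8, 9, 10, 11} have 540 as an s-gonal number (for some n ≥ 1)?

2

s = 3: P(3, 32) = 528 and P(3, 33) = 561; 540 is not s-gonal.
s = 4: P(4, 23) = 529 and P(4, 24) = 576; 540 is not s-gonal.
s = 7: P(7, 15) = 540. ✓
s = 8: P(8, 13) = 481 and P(8, 14) = 560; 540 is not s-gonal.
s = 9: P(9, 12) = 474 and P(9, 13) = 559; 540 is not s-gonal.
s = 10: P(10, 12) = 540. ✓
s = 11: P(11, 11) = 506 and P(11, 12) = 606; 540 is not s-gonal.
Hits: s ∈ {7, 10} → 2.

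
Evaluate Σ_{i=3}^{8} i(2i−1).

365

Σ i(2i−1) = 2Σi² − Σi over i = 3..8.
Σi = 36 − 3 = 33 and Σi² = 204 − 5 = 199.
2·199 − 1·33 = 365.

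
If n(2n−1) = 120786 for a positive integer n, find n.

246

Set n(2n−1) = 120786, giving 2n² − n − 120786 = 0.
The discriminant is 1 + 8·120786 = 966289, and √966289 = 983.
So n = (1 + 983) / 4 = 984/4 = 246.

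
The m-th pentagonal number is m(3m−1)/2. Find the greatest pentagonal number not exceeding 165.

Solve n(3n−1)/2 ≤ 165 for integer n.
n = 10 gives 145 ≤ 165, while n = 11 gives 176 > 165; so the answer is 145.

145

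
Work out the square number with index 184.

The 184th square number is n² with n = 184.
184² = 33856.

33856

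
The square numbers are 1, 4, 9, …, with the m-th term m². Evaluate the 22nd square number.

22² = 484.

484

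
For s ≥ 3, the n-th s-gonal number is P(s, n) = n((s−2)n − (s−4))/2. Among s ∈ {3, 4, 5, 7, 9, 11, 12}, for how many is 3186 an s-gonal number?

s = 3: P(3, 79) = 3160 and P(3, 80) = 3240; 3186 is not s-gonal.
s = 4: P(4, 56) = 3136 and P(4, 57) = 3249; 3186 is not s-gonal.
s = 5: P(5, 46) = 3151 and P(5, 47) = 3290; 3186 is not s-gonal.
s = 7: P(7, 36) = 3186. ✓
s = 9: P(9, 30) = 3075 and P(9, 31) = 3286; 3186 is not s-gonal.
s = 11: P(11, 27) = 3186. ✓
s = 12: P(12, 25) = 3025 and P(12, 26) = 3276; 3186 is not s-gonal.
Hits: s ∈ {7, 11} → 2.

2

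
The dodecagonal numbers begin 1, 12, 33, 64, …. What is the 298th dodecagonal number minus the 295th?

8883

298·(5·298 − 4) = 442828 and 295·(5·295 − 4) = 433945.
Difference: 442828 − 433945 = 8883.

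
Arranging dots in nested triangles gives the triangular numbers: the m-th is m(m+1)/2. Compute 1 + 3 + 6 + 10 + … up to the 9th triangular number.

165

Σ i(i+1)/2 = (Σi² + Σi) / 2 over i = 1..9.
Σi = 45 and Σi² = 285.
(1·285 + 1·45) / 2 = 330/2 = 165.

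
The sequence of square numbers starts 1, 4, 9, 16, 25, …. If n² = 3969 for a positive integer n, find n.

63

We need n² = 3969, so n = √3969 = 63.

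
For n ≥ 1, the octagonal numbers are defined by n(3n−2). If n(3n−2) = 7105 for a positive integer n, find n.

49

Set n(3n−2) = 7105, giving 3n² − 2n − 7105 = 0.
The discriminant is 4 + 12·7105 = 85264, and √85264 = 292.
So n = (2 + 292) / 6 = 294/6 = 49.
Check: 49·(3·49 − 2) = 7105. ✓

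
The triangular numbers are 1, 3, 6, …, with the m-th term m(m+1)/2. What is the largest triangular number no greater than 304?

Solve n(n+1)/2 ≤ 304 for integer n.
n = 24 gives 300 ≤ 304, while n = 25 gives 325 > 304; so the answer is 300.

300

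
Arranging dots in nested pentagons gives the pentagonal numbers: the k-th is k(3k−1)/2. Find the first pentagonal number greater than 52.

70

Solve n(3n−1)/2 > 52 for integer n.
The largest n with value ≤ 52 is 6 (since 51 ≤ 52 < 70), so the first above is n = 7, value 70.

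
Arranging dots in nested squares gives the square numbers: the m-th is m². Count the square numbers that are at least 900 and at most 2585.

21

The n-th square number is n².
Smallest index with value ≥ 900: n = 30 (giving 900).
Largest index with value ≤ 2585: n = 50 (giving 2500).
Indices 30 through 50: 21 terms.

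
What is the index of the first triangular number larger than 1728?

Solve n(n+1)/2 > 1728 for integer n.
The largest n with value ≤ 1728 is 58 (since 1711 ≤ 1728 < 1770), so the first above is n = 59, value 1770.

59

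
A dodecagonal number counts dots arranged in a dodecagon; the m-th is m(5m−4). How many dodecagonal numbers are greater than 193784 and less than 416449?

91

The n-th dodecagonal number is n(5n−4).
Smallest index with value > 193784: n = 198 (giving 195228).
Largest index with value < 416449: n = 288 (giving 413568).
Indices 198 through 288: 91 terms.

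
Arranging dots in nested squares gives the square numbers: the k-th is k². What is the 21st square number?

441

The 21st square number is n² with n = 21.
21² = 441.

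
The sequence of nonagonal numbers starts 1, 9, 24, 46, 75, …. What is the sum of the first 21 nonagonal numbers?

Σ i(7i−5)/2 = (7Σi² − 5Σi) / 2 over i = 1..21.
Σi = 231 and Σi² = 3311.
(7·3311 − 5·231) / 2 = 22022/2 = 11011.

11011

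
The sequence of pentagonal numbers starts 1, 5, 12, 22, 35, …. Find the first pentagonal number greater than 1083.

1162

Solve n(3n−1)/2 > 1083 for integer n.
The largest n with value ≤ 1083 is 27 (since 1080 ≤ 1083 < 1162), so the first above is n = 28, value 1162.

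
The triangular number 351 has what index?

26

Set n(n+1)/2 = 351, giving n² + n − 702 = 0.
The discriminant is 1 + 8·351 = 2809, and √2809 = 53.
So n = (-1 + 53) / 2 = 52/2 = 26.
Check: 26·27/2 = 351. ✓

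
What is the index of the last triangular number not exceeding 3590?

84

Solve n(n+1)/2 ≤ 3590 for integer n.
n = 84 gives 3570 ≤ 3590, while n = 85 gives 3655 > 3590; so the answer is index 84.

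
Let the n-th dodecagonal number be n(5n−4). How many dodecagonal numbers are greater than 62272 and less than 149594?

61

The n-th dodecagonal number is n(5n−4).
Smallest index with value > 62272: n = 113 (giving 63393).
Largest index with value < 149594: n = 173 (giving 148953).
Indices 113 through 173: 61 terms.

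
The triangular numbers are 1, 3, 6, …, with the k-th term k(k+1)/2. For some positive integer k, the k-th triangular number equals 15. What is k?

5

Set n(n+1)/2 = 15, giving n² + n − 30 = 0.
The discriminant is 1 + 8·15 = 121, and √121 = 11.
So n = (-1 + 11) / 2 = 10/2 = 5.
Check: 5·6/2 = 15. ✓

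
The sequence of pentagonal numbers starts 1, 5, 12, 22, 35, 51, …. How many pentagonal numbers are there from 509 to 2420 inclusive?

22

The n-th pentagonal number is n(3n−1)/2.
Smallest index with value ≥ 509: n = 19 (giving 532).
Largest index with value ≤ 2420: n = 40 (giving 2380).
Indices 19 through 40: 22 terms.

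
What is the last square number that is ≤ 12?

9

Solve n² ≤ 12 for integer n.
n = 3 gives 9 ≤ 12, while n = 4 gives 16 > 12; so the answer is 9.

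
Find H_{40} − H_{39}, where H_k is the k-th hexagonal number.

157

Consecutive hexagonal numbers differ by 4n − 3: here 4·40 − 3 = 157.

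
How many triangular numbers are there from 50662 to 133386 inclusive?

199

The n-th triangular number is n(n+1)/2.
Smallest index with value ≥ 50662: n = 318 (giving 50721).
Largest index with value ≤ 133386: n = 516 (giving 133386).
Indices 318 through 516: 199 terms.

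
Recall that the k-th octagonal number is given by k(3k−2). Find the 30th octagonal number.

2640

The 30th octagonal number is n(3n−2) with n = 30.
30·(3·30 − 2) = 30·88 = 2640.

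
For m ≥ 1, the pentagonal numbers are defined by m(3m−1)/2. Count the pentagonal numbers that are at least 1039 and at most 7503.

The n-th pentagonal number is n(3n−1)/2.
Smallest index with value ≥ 1039: n = 27 (giving 1080).
Largest index with value ≤ 7503: n = 70 (giving 7315).
Indices 27 through 70: 44 terms.

44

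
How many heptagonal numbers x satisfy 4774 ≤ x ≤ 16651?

The n-th heptagonal number is n(5n−3)/2.
Smallest index with value ≥ 4774: n = 44 (giving 4774).
Largest index with value ≤ 16651: n = 81 (giving 16281).
Indices 44 through 81: 38 terms.

38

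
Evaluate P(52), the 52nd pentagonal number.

The 52nd pentagonal number is n(3n−1)/2 with n = 52.
52·(3·52 − 1)/2 = 52·155/2 = 4030.

4030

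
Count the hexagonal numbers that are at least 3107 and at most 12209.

The n-th hexagonal number is n(2n−1).
Smallest index with value ≥ 3107: n = 40 (giving 3160).
Largest index with value ≤ 12209: n = 78 (giving 12090).
Indices 40 through 78: 39 terms.

39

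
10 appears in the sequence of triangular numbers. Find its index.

4

Set n(n+1)/2 = 10, giving n² + n − 20 = 0.
So n = (-1 + 9) / 2 = 8/2 = 4.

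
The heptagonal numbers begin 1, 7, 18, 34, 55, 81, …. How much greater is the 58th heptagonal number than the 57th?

286

Consecutive heptagonal numbers differ by 5n − 4: here 5·58 − 4 = 286.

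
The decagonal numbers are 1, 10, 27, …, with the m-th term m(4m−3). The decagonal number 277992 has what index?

264

Set n(4n−3) = 277992, giving 4n² − 3n − 277992 = 0.
The discriminant is 9 + 16·277992 = 4447881, and √4447881 = 2109.
So n = (3 + 2109) / 8 = 2112/8 = 264.
Check: 264·(4·264 − 3) = 277992. ✓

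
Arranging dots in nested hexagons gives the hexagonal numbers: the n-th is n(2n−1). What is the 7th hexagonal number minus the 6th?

Consecutive hexagonal numbers differ by 4n − 3: here 4·7 − 3 = 25.

25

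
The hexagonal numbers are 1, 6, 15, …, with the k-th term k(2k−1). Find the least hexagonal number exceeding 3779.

Solve n(2n−1) > 3779 for integer n.
The largest n with value ≤ 3779 is 43 (since 3655 ≤ 3779 < 3828), so the first above is n = 44, value 3828.

3828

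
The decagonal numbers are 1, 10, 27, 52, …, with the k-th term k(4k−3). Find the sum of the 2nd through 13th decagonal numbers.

3002

Σ i(4i−3) = 4Σi² − 3Σi over i = 2..13.
Σi = 91 − 1 = 90 and Σi² = 819 − 1 = 818.
4·818 − 3·90 = 3002.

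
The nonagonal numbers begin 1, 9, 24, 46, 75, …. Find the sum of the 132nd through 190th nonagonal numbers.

Σ i(7i−5)/2 = (7Σi² − 5Σi) / 2 over i = 132..190.
Σi = 18145 − 8646 = 9499 and Σi² = 2304415 − 757966 = 1546449.
(7·1546449 − 5·9499) / 2 = 10777648/2 = 5388824.

5388824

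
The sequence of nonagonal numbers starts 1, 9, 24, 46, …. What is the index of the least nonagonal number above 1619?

22

Solve n(7n−5)/2 > 1619 for integer n.
The largest n with value ≤ 1619 is 21 (since 1491 ≤ 1619 < 1639), so the first above is n = 22, value 1639.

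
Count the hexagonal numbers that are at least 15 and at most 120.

6

The n-th hexagonal number is n(2n−1).
Smallest index with value ≥ 15: n = 3 (giving 15).
Largest index with value ≤ 120: n = 8 (giving 120).
Indices 3 through 8: 6 terms.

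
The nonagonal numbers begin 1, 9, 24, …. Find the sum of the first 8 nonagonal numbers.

624

Σ i(7i−5)/2 = (7Σi² − 5Σi) / 2 over i = 1..8.
Σi = 36 and Σi² = 204.
(7·204 − 5·36) / 2 = 1248/2 = 624.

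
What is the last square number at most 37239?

Solve n² ≤ 37239 for integer n.
n = 192 gives 36864 ≤ 37239, while n = 193 gives 37249 > 37239; so the answer is 36864.

36864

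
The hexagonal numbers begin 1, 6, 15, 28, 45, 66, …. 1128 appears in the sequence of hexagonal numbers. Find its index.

24

Set n(2n−1) = 1128, giving 2n² − n − 1128 = 0.
The discriminant is 1 + 8·1128 = 9025, and √9025 = 95.
So n = (1 + 95) / 4 = 96/4 = 24.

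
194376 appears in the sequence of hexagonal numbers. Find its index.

312

Set n(2n−1) = 194376, giving 2n² − n − 194376 = 0.
So n = (1 + 1247) / 4 = 1248/4 = 312.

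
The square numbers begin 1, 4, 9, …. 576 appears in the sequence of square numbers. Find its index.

We need n² = 576, so n = √576 = 24.

24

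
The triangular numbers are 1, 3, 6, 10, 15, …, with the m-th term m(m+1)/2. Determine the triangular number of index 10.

55

The 10th triangular number is n(n+1)/2 with n = 10.
10·11/2 = 110/2 = 55.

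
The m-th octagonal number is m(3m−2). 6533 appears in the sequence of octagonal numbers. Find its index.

Set n(3n−2) = 6533, giving 3n² − 2n − 6533 = 0.
The discriminant is 4 + 12·6533 = 78400, and √78400 = 280.
So n = (2 + 280) / 6 = 282/6 = 47.

47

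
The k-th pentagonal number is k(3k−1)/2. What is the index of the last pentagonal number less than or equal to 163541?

Solve n(3n−1)/2 ≤ 163541 for integer n.
n = 330 gives 163185 ≤ 163541, while n = 331 gives 164176 > 163541; so the answer is index 330.

330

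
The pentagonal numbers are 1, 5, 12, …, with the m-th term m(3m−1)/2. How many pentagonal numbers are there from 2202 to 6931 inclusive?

30

The n-th pentagonal number is n(3n−1)/2.
Smallest index with value ≥ 2202: n = 39 (giving 2262).
Largest index with value ≤ 6931: n = 68 (giving 6902).
Indices 39 through 68: 30 terms.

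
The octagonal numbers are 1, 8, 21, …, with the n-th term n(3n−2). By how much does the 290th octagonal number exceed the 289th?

Consecutive octagonal numbers differ by 6n − 5: here 6·290 − 5 = 1735.

1735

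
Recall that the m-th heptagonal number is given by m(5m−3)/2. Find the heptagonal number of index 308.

236698

The 308th heptagonal number is n(5n−3)/2 with n = 308.
308·(5·308 − 3)/2 = 308·1537/2 = 236698.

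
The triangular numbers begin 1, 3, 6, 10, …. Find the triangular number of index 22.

253

The 22nd triangular number is n(n+1)/2 with n = 22.
22·23/2 = 506/2 = 253.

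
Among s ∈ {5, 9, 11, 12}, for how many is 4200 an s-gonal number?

s = 5: P(5, 53) = 4187 and P(5, 54) = 4347; 4200 is not s-gonal.
s = 9: P(9, 35) = 4200. ✓
s = 11: P(11, 30) = 3945 and P(11, 31) = 4216; 4200 is not s-gonal.
s = 12: P(12, 29) = 4089 and P(12, 30) = 4380; 4200 is not s-gonal.
Hits: s ∈ {9} → 1.

1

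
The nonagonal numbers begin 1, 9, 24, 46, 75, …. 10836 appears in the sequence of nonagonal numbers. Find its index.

56

Set n(7n−5)/2 = 10836, giving 7n² − 5n − 21672 = 0.
So n = (5 + 779) / 14 = 784/14 = 56.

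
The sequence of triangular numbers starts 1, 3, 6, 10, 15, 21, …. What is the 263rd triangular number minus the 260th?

786

263·264/2 = 34716 and 260·261/2 = 33930.
Difference: 34716 − 33930 = 786.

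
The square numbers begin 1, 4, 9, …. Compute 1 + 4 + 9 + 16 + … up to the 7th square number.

140

Σ_{i=1}^{7} i² = 7·8·15/6 = 140.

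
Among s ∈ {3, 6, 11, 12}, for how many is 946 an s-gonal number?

2

s = 3: P(3, 43) = 946. ✓
s = 6: P(6, 22) = 946. ✓
s = 11: P(11, 14) = 833 and P(11, 15) = 960; 946 is not s-gonal.
s = 12: P(12, 14) = 924 and P(12, 15) = 1065; 946 is not s-gonal.
Hits: s ∈ {3, 6} → 2.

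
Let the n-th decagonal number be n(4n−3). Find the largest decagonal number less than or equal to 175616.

Solve n(4n−3) ≤ 175616 for integer n.
n = 209 gives 174097 ≤ 175616, while n = 210 gives 175770 > 175616; so the answer is 174097.

174097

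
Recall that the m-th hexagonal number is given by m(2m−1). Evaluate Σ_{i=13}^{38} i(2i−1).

Σ i(2i−1) = 2Σi² − Σi over i = 13..38.
Σi = 741 − 78 = 663 and Σi² = 19019 − 650 = 18369.
2·18369 − 1·663 = 36075.

36075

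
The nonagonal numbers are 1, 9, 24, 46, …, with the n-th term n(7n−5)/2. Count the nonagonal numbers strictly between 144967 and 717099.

The n-th nonagonal number is n(7n−5)/2.
Smallest index with value > 144967: n = 204 (giving 145146).
Largest index with value < 717099: n = 452 (giving 713934).
Indices 204 through 452: 249 terms.

249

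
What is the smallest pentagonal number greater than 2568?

Solve n(3n−1)/2 > 2568 for integer n.
The largest n with value ≤ 2568 is 41 (since 2501 ≤ 2568 < 2625), so the first above is n = 42, value 2625.

2625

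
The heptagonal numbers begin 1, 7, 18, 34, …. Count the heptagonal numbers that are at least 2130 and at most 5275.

The n-th heptagonal number is n(5n−3)/2.
Smallest index with value ≥ 2130: n = 30 (giving 2205).
Largest index with value ≤ 5275: n = 46 (giving 5221).
Indices 30 through 46: 17 terms.

17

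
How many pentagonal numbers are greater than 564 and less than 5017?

The n-th pentagonal number is n(3n−1)/2.
Smallest index with value > 564: n = 20 (giving 590).
Largest index with value < 5017: n = 57 (giving 4845).
Indices 20 through 57: 38 terms.

38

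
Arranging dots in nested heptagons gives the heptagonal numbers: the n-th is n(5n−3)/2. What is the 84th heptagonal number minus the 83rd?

Consecutive heptagonal numbers differ by 5n − 4: here 5·84 − 4 = 416.

416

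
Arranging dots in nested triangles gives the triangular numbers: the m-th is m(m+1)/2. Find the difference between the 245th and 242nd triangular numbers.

732

245·246/2 = 30135 and 242·243/2 = 29403.
Difference: 30135 − 29403 = 732.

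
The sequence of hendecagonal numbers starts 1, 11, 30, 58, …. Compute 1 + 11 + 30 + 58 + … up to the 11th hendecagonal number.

Σ i(9i−7)/2 = (9Σi² − 7Σi) / 2 over i = 1..11.
Σi = 66 and Σi² = 506.
(9·506 − 7·66) / 2 = 4092/2 = 2046.

2046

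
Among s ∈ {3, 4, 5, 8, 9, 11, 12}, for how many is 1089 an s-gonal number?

s = 3: P(3, 46) = 1081 and P(3, 47) = 1128; 1089 is not s-gonal.
s = 4: P(4, 33) = 1089. ✓
s = 5: P(5, 27) = 1080 and P(5, 28) = 1162; 1089 is not s-gonal.
s = 8: P(8, 19) = 1045 and P(8, 20) = 1160; 1089 is not s-gonal.
s = 9: P(9, 18) = 1089. ✓
s = 11: P(11, 15) = 960 and P(11, 16) = 1096; 1089 is not s-gonal.
s = 12: P(12, 15) = 1065 and P(12, 16) = 1216; 1089 is not s-gonal.
Hits: s ∈ {4, 9} → 2.

2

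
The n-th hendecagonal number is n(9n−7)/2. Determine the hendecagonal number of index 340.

519010

The 340th hendecagonal number is n(9n−7)/2 with n = 340.
340·(9·340 − 7)/2 = 340·3053/2 = 519010.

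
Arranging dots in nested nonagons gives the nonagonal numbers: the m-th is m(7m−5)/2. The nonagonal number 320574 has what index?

303

Set n(7n−5)/2 = 320574, giving 7n² − 5n − 641148 = 0.
So n = (5 + 4237) / 14 = 4242/14 = 303.
Check: 303·(7·303 − 5)/2 = 320574. ✓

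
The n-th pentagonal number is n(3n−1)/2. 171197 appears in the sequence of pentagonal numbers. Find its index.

Set n(3n−1)/2 = 171197, giving 3n² − n − 342394 = 0.
The discriminant is 1 + 24·171197 = 4108729, and √4108729 = 2027.
So n = (1 + 2027) / 6 = 2028/6 = 338.

338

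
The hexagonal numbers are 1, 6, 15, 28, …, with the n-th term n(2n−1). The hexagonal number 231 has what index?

Set n(2n−1) = 231, giving 2n² − n − 231 = 0.
The discriminant is 1 + 8·231 = 1849, and √1849 = 43.
So n = (1 + 43) / 4 = 44/4 = 11.
Check: 11·(2·11 − 1) = 231. ✓

11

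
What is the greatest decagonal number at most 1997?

1870

Solve n(4n−3) ≤ 1997 for integer n.
n = 22 gives 1870 ≤ 1997, while n = 23 gives 2047 > 1997; so the answer is 1870.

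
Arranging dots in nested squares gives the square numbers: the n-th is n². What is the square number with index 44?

44² = 1936.

1936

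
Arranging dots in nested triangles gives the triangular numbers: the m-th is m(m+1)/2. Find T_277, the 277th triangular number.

The 277th triangular number is n(n+1)/2 with n = 277.
277·278/2 = 77006/2 = 38503.

38503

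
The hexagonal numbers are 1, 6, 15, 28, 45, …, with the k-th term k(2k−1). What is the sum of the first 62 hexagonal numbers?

160797

Σ i(2i−1) = 2Σi² − Σi over i = 1..62.
Σi = 1953 and Σi² = 81375.
2·81375 − 1·1953 = 160797.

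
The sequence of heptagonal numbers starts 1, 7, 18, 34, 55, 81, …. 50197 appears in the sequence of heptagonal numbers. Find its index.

142

Set n(5n−3)/2 = 50197, giving 5n² − 3n − 100394 = 0.
The discriminant is 9 + 40·50197 = 2007889, and √2007889 = 1417.
So n = (3 + 1417) / 10 = 1420/10 = 142.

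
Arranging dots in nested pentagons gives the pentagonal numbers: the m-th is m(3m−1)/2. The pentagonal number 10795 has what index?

Set n(3n−1)/2 = 10795, giving 3n² − n − 21590 = 0.
The discriminant is 1 + 24·10795 = 259081, and √259081 = 509.
So n = (1 + 509) / 6 = 510/6 = 85.
Check: 85·(3·85 − 1)/2 = 10795. ✓

85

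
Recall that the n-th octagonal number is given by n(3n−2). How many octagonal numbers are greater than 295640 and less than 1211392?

The n-th octagonal number is n(3n−2).
Smallest index with value > 295640: n = 315 (giving 297045).
Largest index with value < 1211392: n = 635 (giving 1208405).
Indices 315 through 635: 321 terms.

321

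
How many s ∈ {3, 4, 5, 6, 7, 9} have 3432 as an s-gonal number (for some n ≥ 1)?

1

s = 3: P(3, 82) = 3403 and P(3, 83) = 3486; 3432 is not s-gonal.
s = 4: P(4, 58) = 3364 and P(4, 59) = 3481; 3432 is not s-gonal.
s = 5: P(5, 48) = 3432. ✓
s = 6: P(6, 41) = 3321 and P(6, 42) = 3486; 3432 is not s-gonal.
s = 7: P(7, 37) = 3367 and P(7, 38) = 3553; 3432 is not s-gonal.
s = 9: P(9, 31) = 3286 and P(9, 32) = 3504; 3432 is not s-gonal.
Hits: s ∈ {5} → 1.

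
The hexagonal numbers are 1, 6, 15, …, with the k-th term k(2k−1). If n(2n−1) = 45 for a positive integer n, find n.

Set n(2n−1) = 45, giving 2n² − n − 45 = 0.
The discriminant is 1 + 8·45 = 361, and √361 = 19.
So n = (1 + 19) / 4 = 20/4 = 5.

5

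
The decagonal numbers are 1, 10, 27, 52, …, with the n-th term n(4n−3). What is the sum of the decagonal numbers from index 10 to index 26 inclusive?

22746

Σ i(4i−3) = 4Σi² − 3Σi over i = 10..26.
Σi = 351 − 45 = 306 and Σi² = 6201 − 285 = 5916.
4·5916 − 3·306 = 22746.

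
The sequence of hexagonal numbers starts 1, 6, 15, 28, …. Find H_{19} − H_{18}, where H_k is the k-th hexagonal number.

73

Consecutive hexagonal numbers differ by 4n − 3: here 4·19 − 3 = 73.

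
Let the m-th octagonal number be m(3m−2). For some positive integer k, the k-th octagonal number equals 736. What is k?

Set n(3n−2) = 736, giving 3n² − 2n − 736 = 0.
So n = (2 + 94) / 6 = 96/6 = 16.
Check: 16·(3·16 − 2) = 736. ✓

16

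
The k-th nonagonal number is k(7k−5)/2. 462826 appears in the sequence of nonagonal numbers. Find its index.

Set n(7n−5)/2 = 462826, giving 7n² − 5n − 925652 = 0.
So n = (5 + 5091) / 14 = 5096/14 = 364.

364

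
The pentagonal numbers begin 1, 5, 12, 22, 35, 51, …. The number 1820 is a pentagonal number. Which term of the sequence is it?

Set n(3n−1)/2 = 1820, giving 3n² − n − 3640 = 0.
The discriminant is 1 + 24·1820 = 43681, and √43681 = 209.
So n = (1 + 209) / 6 = 210/6 = 35.

35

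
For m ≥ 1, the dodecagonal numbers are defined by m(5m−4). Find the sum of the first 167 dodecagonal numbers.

7776188

Σ i(5i−4) = 5Σi² − 4Σi over i = 1..167.
Σi = 14028 and Σi² = 1566460.
5·1566460 − 4·14028 = 7776188.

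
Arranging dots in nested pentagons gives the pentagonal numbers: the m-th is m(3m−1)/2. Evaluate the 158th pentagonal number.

37367

The 158th pentagonal number is n(3n−1)/2 with n = 158.
158·(3·158 − 1)/2 = 158·473/2 = 37367.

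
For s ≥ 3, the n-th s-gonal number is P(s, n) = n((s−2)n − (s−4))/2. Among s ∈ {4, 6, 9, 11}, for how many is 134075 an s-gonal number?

s = 4: P(4, 366) = 133956 and P(4, 367) = 134689; 134075 is not s-gonal.
s = 6: P(6, 259) = 133903 and P(6, 260) = 134940; 134075 is not s-gonal.
s = 9: P(9, 196) = 133966 and P(9, 197) = 135339; 134075 is not s-gonal.
s = 11: P(11, 173) = 134075. ✓
Hits: s ∈ {11} → 1.

1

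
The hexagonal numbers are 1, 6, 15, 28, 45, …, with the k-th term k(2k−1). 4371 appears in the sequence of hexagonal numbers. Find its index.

Set n(2n−1) = 4371, giving 2n² − n − 4371 = 0.
The discriminant is 1 + 8·4371 = 34969, and √34969 = 187.
So n = (1 + 187) / 4 = 188/4 = 47.

47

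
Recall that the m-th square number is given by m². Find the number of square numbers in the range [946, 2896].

23

The n-th square number is n².
Smallest index with value ≥ 946: n = 31 (giving 961).
Largest index with value ≤ 2896: n = 53 (giving 2809).
Indices 31 through 53: 23 terms.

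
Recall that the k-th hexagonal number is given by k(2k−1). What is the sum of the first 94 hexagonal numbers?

558125

Σ i(2i−1) = 2Σi² − Σi over i = 1..94.
Σi = 4465 and Σi² = 281295.
2·281295 − 1·4465 = 558125.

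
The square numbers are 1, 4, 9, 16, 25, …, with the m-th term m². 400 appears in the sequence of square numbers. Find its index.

20

We need n² = 400, so n = √400 = 20.
Check: 20² = 400. ✓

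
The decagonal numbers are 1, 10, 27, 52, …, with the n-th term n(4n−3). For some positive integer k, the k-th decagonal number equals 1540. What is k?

Set n(4n−3) = 1540, giving 4n² − 3n − 1540 = 0.
The discriminant is 9 + 16·1540 = 24649, and √24649 = 157.
So n = (3 + 157) / 8 = 160/8 = 20.
Check: 20·(4·20 − 3) = 1540. ✓

20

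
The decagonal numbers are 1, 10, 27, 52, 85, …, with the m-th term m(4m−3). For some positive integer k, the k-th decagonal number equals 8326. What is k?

Set n(4n−3) = 8326, giving 4n² − 3n − 8326 = 0.
The discriminant is 9 + 16·8326 = 133225, and √133225 = 365.
So n = (3 + 365) / 8 = 368/8 = 46.
Check: 46·(4·46 − 3) = 8326. ✓

46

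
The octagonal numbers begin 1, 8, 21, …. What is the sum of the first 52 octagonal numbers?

Σ i(3i−2) = 3Σi² − 2Σi over i = 1..52.
Σi = 1378 and Σi² = 48230.
3·48230 − 2·1378 = 141934.

141934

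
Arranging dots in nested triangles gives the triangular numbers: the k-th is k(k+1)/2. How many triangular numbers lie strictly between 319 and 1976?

38

The n-th triangular number is n(n+1)/2.
Smallest index with value > 319: n = 25 (giving 325).
Largest index with value < 1976: n = 62 (giving 1953).
Indices 25 through 62: 38 terms.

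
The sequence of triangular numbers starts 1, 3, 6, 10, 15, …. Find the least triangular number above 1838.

Solve n(n+1)/2 > 1838 for integer n.
The largest n with value ≤ 1838 is 60 (since 1830 ≤ 1838 < 1891), so the first above is n = 61, value 1891.

1891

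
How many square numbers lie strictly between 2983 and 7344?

31

The n-th square number is n².
Smallest index with value > 2983: n = 55 (giving 3025).
Largest index with value < 7344: n = 85 (giving 7225).
Indices 55 through 85: 31 terms.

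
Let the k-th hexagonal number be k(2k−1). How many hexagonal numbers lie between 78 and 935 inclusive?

The n-th hexagonal number is n(2n−1).
Smallest index with value ≥ 78: n = 7 (giving 91).
Largest index with value ≤ 935: n = 21 (giving 861).
Indices 7 through 21: 15 terms.

15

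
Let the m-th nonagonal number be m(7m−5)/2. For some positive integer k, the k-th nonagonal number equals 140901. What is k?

201

Set n(7n−5)/2 = 140901, giving 7n² − 5n − 281802 = 0.
The discriminant is 25 + 56·140901 = 7890481, and √7890481 = 2809.
So n = (5 + 2809) / 14 = 2814/14 = 201.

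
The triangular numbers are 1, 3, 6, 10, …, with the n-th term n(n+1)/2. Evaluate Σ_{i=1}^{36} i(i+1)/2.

Σ i(i+1)/2 = (Σi² + Σi) / 2 over i = 1..36.
Σi = 666 and Σi² = 16206.
(1·16206 + 1·666) / 2 = 16872/2 = 8436.

8436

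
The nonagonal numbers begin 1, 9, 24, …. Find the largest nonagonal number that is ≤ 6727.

Solve n(7n−5)/2 ≤ 6727 for integer n.
n = 44 gives 6666 ≤ 6727, while n = 45 gives 6975 > 6727; so the answer is 6666.

6666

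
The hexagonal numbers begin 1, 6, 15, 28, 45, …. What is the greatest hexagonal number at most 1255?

1225

Solve n(2n−1) ≤ 1255 for integer n.
n = 25 gives 1225 ≤ 1255, while n = 26 gives 1326 > 1255; so the answer is 1225.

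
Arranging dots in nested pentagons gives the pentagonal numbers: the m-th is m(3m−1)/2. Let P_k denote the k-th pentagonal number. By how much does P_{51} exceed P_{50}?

151

Consecutive pentagonal numbers differ by 3n − 2: here 3·51 − 2 = 151.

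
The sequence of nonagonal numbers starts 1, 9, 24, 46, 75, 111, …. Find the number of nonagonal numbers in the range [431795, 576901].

The n-th nonagonal number is n(7n−5)/2.
Smallest index with value ≥ 431795: n = 352 (giving 432784).
Largest index with value ≤ 576901: n = 406 (giving 575911).
Indices 352 through 406: 55 terms.

55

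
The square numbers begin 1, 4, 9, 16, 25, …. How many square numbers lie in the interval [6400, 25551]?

80

The n-th square number is n².
Smallest index with value ≥ 6400: n = 80 (giving 6400).
Largest index with value ≤ 25551: n = 159 (giving 25281).
Indices 80 through 159: 80 terms.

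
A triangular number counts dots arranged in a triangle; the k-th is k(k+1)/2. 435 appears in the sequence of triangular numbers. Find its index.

29

Set n(n+1)/2 = 435, giving n² + n − 870 = 0.
So n = (-1 + 59) / 2 = 58/2 = 29.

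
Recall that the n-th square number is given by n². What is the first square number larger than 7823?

7921

Solve n² > 7823 for integer n.
The largest n with value ≤ 7823 is 88 (since 7744 ≤ 7823 < 7921), so the first above is n = 89, value 7921.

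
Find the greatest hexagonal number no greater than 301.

Solve n(2n−1) ≤ 301 for integer n.
n = 12 gives 276 ≤ 301, while n = 13 gives 325 > 301; so the answer is 276.

276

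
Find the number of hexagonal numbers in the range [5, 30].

The n-th hexagonal number is n(2n−1).
Smallest index with value ≥ 5: n = 2 (giving 6).
Largest index with value ≤ 30: n = 4 (giving 28).
Indices 2 through 4: 3 terms.

3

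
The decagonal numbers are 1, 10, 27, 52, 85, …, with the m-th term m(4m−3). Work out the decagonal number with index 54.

11502

The 54th decagonal number is n(4n−3) with n = 54.
54·(4·54 − 3) = 54·213 = 11502.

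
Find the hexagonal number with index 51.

5151

The 51st hexagonal number is n(2n−1) with n = 51.
51·(2·51 − 1) = 51·101 = 5151.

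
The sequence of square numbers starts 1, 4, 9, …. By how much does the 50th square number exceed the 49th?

99

n² − (n−1)² = 2n − 1, so 50² − 49² = 2·50 − 1 = 99.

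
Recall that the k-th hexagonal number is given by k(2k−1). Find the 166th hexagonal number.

The 166th hexagonal number is n(2n−1) with n = 166.
166·(2·166 − 1) = 166·331 = 54946.

54946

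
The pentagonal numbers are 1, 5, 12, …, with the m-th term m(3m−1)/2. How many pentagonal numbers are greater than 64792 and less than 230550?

The n-th pentagonal number is n(3n−1)/2.
Smallest index with value > 64792: n = 209 (giving 65417).
Largest index with value < 230550: n = 392 (giving 230300).
Indices 209 through 392: 184 terms.

184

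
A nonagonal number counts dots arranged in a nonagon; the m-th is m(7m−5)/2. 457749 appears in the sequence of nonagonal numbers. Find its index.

362

Set n(7n−5)/2 = 457749, giving 7n² − 5n − 915498 = 0.
The discriminant is 25 + 56·457749 = 25633969, and √25633969 = 5063.
So n = (5 + 5063) / 14 = 5068/14 = 362.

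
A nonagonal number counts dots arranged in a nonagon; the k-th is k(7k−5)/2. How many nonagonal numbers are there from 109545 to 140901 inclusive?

The n-th nonagonal number is n(7n−5)/2.
Smallest index with value ≥ 109545: n = 178 (giving 110449).
Largest index with value ≤ 140901: n = 201 (giving 140901).
Indices 178 through 201: 24 terms.

24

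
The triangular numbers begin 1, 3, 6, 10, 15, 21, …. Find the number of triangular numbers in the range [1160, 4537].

The n-th triangular number is n(n+1)/2.
Smallest index with value ≥ 1160: n = 48 (giving 1176).
Largest index with value ≤ 4537: n = 94 (giving 4465).
Indices 48 through 94: 47 terms.

47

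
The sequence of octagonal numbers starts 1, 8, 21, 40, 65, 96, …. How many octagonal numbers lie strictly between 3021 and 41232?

The n-th octagonal number is n(3n−2).
Smallest index with value > 3021: n = 33 (giving 3201).
Largest index with value < 41232: n = 117 (giving 40833).
Indices 33 through 117: 85 terms.

85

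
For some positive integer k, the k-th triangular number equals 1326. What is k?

Set n(n+1)/2 = 1326, giving n² + n − 2652 = 0.
The discriminant is 1 + 8·1326 = 10609, and √10609 = 103.
So n = (-1 + 103) / 2 = 102/2 = 51.
Check: 51·52/2 = 1326. ✓

51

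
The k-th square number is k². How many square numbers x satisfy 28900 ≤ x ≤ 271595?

The n-th square number is n².
Smallest index with value ≥ 28900: n = 170 (giving 28900).
Largest index with value ≤ 271595: n = 521 (giving 271441).
Indices 170 through 521: 352 terms.

352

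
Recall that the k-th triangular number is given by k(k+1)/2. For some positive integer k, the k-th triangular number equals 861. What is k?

41

Set n(n+1)/2 = 861, giving n² + n − 1722 = 0.
The discriminant is 1 + 8·861 = 6889, and √6889 = 83.
So n = (-1 + 83) / 2 = 82/2 = 41.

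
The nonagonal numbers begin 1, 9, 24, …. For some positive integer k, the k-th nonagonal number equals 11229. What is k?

Set n(7n−5)/2 = 11229, giving 7n² − 5n − 22458 = 0.
The discriminant is 25 + 56·11229 = 628849, and √628849 = 793.
So n = (5 + 793) / 14 = 798/14 = 57.

57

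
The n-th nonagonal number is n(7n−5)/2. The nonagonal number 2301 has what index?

Set n(7n−5)/2 = 2301, giving 7n² − 5n − 4602 = 0.
The discriminant is 25 + 56·2301 = 128881, and √128881 = 359.
So n = (5 + 359) / 14 = 364/14 = 26.

26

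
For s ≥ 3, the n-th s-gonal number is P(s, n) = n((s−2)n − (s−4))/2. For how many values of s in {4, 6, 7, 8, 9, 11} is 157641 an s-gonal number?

s = 4: P(4, 397) = 157609 and P(4, 398) = 158404; 157641 is not s-gonal.
s = 6: P(6, 281) = 157641. ✓
s = 7: P(7, 251) = 157126 and P(7, 252) = 158382; 157641 is not s-gonal.
s = 8: P(8, 229) = 156865 and P(8, 230) = 158240; 157641 is not s-gonal.
s = 9: P(9, 212) = 156774 and P(9, 213) = 158259; 157641 is not s-gonal.
s = 11: P(11, 187) = 156706 and P(11, 188) = 158390; 157641 is not s-gonal.
Hits: s ∈ {6} → 1.

1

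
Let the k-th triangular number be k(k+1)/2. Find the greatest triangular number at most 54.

Solve n(n+1)/2 ≤ 54 for integer n.
n = 9 gives 45 ≤ 54, while n = 10 gives 55 > 54; so the answer is 45.

45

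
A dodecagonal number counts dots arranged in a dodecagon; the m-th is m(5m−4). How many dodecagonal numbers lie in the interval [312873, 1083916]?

216

The n-th dodecagonal number is n(5n−4).
Smallest index with value ≥ 312873: n = 251 (giving 314001).
Largest index with value ≤ 1083916: n = 466 (giving 1083916).
Indices 251 through 466: 216 terms.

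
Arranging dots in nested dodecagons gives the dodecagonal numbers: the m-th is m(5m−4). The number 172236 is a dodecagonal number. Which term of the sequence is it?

186

Set n(5n−4) = 172236, giving 5n² − 4n − 172236 = 0.
The discriminant is 16 + 20·172236 = 3444736, and √3444736 = 1856.
So n = (4 + 1856) / 10 = 1860/10 = 186.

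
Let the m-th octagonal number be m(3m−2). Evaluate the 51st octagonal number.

7701

The 51st octagonal number is n(3n−2) with n = 51.
51·(3·51 − 2) = 51·151 = 7701.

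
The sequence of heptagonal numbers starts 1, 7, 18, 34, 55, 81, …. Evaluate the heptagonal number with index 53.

The 53rd heptagonal number is n(5n−3)/2 with n = 53.
53·(5·53 − 3)/2 = 53·262/2 = 53·131 = 6943.

6943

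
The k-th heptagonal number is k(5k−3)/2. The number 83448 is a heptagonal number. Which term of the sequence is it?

Set n(5n−3)/2 = 83448, giving 5n² − 3n − 166896 = 0.
The discriminant is 9 + 40·83448 = 3337929, and √3337929 = 1827.
So n = (3 + 1827) / 10 = 1830/10 = 183.

183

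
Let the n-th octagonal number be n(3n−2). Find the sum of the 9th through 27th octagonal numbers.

Σ i(3i−2) = 3Σi² − 2Σi over i = 9..27.
Σi = 378 − 36 = 342 and Σi² = 6930 − 204 = 6726.
3·6726 − 2·342 = 19494.

19494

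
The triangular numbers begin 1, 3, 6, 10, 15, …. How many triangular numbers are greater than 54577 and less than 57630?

The n-th triangular number is n(n+1)/2.
Smallest index with value > 54577: n = 330 (giving 54615).
Largest index with value < 57630: n = 338 (giving 57291).
Indices 330 through 338: 9 terms.

9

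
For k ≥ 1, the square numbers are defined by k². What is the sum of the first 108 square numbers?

Σ_{i=1}^{108} i² = 108·109·217/6 = 425754.

425754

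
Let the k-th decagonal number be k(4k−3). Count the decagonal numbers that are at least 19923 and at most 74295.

The n-th decagonal number is n(4n−3).
Smallest index with value ≥ 19923: n = 71 (giving 19951).
Largest index with value ≤ 74295: n = 136 (giving 73576).
Indices 71 through 136: 66 terms.

66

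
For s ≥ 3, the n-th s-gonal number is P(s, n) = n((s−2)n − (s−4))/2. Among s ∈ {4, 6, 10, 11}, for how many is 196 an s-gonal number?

2

s = 4: P(4, 14) = 196. ✓
s = 6: P(6, 10) = 190 and P(6, 11) = 231; 196 is not s-gonal.
s = 10: P(10, 7) = 175 and P(10, 8) = 232; 196 is not s-gonal.
s = 11: P(11, 7) = 196. ✓
Hits: s ∈ {4, 11} → 2.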